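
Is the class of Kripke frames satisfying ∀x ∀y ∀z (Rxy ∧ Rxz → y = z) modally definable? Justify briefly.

Definable; ◇r → □r defines it

This is a Sahlqvist condition; the CD axiom ◇r → □r defines it.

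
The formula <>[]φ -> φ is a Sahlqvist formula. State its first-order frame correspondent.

Symmetry

This schema is equivalent to the B axiom φ → □◇φ.
Its frame correspondent is symmetry — forall x forall y (Rxy -> Ryx).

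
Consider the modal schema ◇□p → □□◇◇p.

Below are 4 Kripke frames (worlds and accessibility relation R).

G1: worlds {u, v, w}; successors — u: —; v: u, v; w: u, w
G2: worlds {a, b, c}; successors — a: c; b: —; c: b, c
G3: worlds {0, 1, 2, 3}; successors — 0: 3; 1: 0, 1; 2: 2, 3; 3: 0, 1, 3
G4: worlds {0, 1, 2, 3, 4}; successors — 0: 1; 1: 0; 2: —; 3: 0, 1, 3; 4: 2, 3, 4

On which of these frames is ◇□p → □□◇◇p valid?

G3

Frame correspondent (Sahlqvist): ∀x ∀y ∀z ((xRy ∧ xR²z) → ∃w (yRw ∧ zR²w)) — i.e. a generalized confluence (Geach) condition.
G1: fails — vRu, vR²u but no t with uRt and uR²t.
G2: fails — aRc, aR²b but no w with cRw and bR²w.
G3: holds.
G4: fails — 3R0, 3R²0 but no w with 0Rw and 0R²w.
Valid on: G3.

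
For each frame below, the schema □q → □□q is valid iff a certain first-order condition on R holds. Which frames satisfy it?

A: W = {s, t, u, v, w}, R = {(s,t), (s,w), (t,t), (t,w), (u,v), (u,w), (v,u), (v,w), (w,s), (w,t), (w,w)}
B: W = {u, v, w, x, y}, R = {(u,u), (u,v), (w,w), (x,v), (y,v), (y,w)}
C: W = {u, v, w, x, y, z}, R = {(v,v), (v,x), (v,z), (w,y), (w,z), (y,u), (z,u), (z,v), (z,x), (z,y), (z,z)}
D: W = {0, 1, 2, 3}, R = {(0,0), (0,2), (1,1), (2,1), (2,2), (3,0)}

Frame correspondent (Sahlqvist): ∀x ∀y ∀z (Rxy ∧ Ryz → Rxz) — i.e. transitivity.
A: fails — Ruv and Rvu but not Ruu.
B: ✓.
C: fails — Rvz and Rzy but not Rvy.
D: fails — R02 and R21 but not R01.

B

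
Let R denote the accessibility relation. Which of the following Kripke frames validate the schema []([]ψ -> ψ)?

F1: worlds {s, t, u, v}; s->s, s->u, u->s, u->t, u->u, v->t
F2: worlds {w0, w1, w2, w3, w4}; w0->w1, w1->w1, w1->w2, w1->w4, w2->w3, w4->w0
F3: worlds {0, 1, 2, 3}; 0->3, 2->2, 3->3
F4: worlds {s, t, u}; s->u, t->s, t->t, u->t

The schema corresponds to shift-reflexivity: forall x forall y (Rxy -> Ryy).
F1: fails — Rut but not Rtt.
F2: fails — Rw1w2 but not Rw2w2.
F3: condition met.
F4: fails — Rsu but not Ruu.
Valid on: F3.

F3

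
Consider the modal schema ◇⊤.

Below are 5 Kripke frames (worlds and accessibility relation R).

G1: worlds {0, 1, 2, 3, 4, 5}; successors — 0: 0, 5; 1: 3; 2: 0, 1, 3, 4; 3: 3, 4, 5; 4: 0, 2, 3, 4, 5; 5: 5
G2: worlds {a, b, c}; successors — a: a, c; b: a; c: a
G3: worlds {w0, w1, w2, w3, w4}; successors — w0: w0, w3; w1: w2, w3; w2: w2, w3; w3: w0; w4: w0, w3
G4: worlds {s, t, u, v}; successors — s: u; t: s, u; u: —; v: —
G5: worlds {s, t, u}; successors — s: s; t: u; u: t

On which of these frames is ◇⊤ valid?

This is the axiom for seriality; its first-order frame correspondent is ∀x ∃y Rxy.
G1: ✓.
G2: ✓.
G3: ✓.
G4: fails — world u has no successor.
G5: ✓.
Valid on: G1, G2, G3, G5.

G1, G2, G3, G5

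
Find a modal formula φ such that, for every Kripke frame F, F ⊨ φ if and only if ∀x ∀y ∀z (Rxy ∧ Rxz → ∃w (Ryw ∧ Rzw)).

◇□q → □◇q

A defining formula is ◇□q → □◇q (the .2 axiom).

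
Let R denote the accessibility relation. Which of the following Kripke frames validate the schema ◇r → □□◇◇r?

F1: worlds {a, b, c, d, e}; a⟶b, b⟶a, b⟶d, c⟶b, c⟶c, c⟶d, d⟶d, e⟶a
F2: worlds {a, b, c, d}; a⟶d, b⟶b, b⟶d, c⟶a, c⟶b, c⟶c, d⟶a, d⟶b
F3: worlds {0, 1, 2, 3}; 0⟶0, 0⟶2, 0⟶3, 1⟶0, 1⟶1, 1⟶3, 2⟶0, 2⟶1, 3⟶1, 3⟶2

none

Frame correspondent (Sahlqvist): ∀x ∀y ∀z ((xRy ∧ xR²z) → ∃w (y = w ∧ zR²w)) — i.e. a generalized confluence (Geach) condition.
F1: fails — aRb, aR²a but no w with b=w and aR²w.
F2: fails — aRd, aR²a but no w with d=w and aR²w.
F3: fails — 0R2, 0R²3 but no w with 2=w and 3R²w.
Valid on no frame.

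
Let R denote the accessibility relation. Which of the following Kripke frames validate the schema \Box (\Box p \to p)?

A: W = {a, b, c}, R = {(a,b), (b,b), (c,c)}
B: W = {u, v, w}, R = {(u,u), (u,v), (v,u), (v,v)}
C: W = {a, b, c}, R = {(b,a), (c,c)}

A, B

Frame correspondent (Sahlqvist): \forall x \forall y (Rxy \to Ryy) — i.e. shift-reflexivity.
A: satisfies the condition.
B: satisfies the condition.
C: fails — Rba but not Raa.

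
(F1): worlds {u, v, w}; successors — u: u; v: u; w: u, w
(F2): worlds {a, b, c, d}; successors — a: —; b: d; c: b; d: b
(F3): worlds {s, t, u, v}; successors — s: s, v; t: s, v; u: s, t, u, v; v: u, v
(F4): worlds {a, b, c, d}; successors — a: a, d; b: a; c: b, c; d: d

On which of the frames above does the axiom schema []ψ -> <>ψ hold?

This is the axiom for seriality; its first-order frame correspondent is forall x exists y Rxy.
(F1): holds.
(F2): fails — world a has no successor.
(F3): holds.
(F4): holds.

(F1), (F3), (F4)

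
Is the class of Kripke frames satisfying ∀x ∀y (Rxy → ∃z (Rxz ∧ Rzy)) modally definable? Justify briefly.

Yes, by □□r → □r

Yes: it is density, defined by the C4 schema □□r → □r.
Suppose □□r→□r is valid. Take Rxy and set V(r)={w : xR²w}. Then □□r at x, so □r at x, so r at y, i.e. ∃z(Rxz∧Rzy).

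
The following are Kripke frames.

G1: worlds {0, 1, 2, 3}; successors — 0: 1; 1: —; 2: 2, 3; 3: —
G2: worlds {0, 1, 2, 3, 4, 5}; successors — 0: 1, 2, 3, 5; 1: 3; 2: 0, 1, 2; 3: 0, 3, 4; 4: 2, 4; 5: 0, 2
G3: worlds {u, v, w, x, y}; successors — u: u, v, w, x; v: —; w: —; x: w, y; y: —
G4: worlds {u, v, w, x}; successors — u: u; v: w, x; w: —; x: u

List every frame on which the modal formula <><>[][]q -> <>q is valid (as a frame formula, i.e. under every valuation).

Frame correspondent (Sahlqvist): forall x forall y (x R^2 y -> exists w (y R^2 w & xRw)) — i.e. a generalized confluence (Geach) condition.
G1: fails — 2R²3 but no w with 3R²w and 2Rw.
G2: fails — 1R²4 but no w with 4R²w and 1Rw.
G3: fails — uR²v but no t with vR²t and uRt.
G4: fails — vR²u but no t with uR²t and vRt.
Valid on no frame.

none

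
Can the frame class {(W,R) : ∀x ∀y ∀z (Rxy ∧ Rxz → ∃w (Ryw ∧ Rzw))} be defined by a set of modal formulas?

Definable; ◇□p → □◇p defines it

Yes: it is convergence, defined by the .2 schema ◇□p → □◇p.
Suppose ◇□p→□◇p is valid. Take Rxy, Rxz and set V(p)={w : Ryw}. Then □p at y so ◇□p at x, so □◇p at x, so ◇p at z, giving w with Rzw and Ryw.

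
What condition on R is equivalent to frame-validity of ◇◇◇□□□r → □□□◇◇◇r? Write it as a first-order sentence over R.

This is a Sahlqvist (Geach-type) schema ◇^3□^3r → □^3◇^3r.
Minimal-valuation argument: fix x; take any y with xR^3y and any z with xR^3z. Set V(r) to the set of worlds R-reachable from y in exactly 3 steps. Then □^3r holds at y, so the antecedent holds at x; validity forces ◇^3r at z, giving a w with zR^3w and yR^3w.
First-order correspondent: ∀x ∀y ∀z ((xR³y ∧ xR³z) → ∃w (yR³w ∧ zR³w)).

∀x ∀y ∀z ((xR³y ∧ xR³z) → ∃w (yR³w ∧ zR³w))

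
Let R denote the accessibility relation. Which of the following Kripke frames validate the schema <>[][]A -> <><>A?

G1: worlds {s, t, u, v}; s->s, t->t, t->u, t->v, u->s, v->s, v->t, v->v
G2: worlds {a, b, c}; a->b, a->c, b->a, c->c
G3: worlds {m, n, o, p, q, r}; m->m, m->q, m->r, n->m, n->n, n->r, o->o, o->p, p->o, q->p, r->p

The schema corresponds to a generalized confluence (Geach) condition: forall x forall y (xRy -> exists w (y R^2 w & x R^2 w)).
G1: condition met.
G2: condition met.
G3: fails — mRq but no w with qR²w and mR²w.
Valid on: G1, G2.

G1, G2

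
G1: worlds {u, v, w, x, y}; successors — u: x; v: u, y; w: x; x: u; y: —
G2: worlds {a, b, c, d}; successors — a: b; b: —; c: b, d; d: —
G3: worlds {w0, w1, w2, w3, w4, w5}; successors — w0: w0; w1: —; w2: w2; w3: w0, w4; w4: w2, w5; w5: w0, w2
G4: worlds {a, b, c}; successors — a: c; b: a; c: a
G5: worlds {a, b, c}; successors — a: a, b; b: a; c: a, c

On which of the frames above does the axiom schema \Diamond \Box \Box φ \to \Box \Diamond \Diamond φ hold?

G4, G5

Frame correspondent (Sahlqvist): \forall x \forall y \forall z ((xRy \wedge xRz) \to \exists w (y R^2 w \wedge z R^2 w)) — i.e. a generalized confluence (Geach) condition.
G1: fails — vRu, vRy but no t with uR²t and yR²t.
G2: fails — aRb, aRb but no w with bR²w and bR²w.
G3: fails — w5Rw0, w5Rw2 but no w with w0R²w and w2R²w.
G4: holds.
G5: holds.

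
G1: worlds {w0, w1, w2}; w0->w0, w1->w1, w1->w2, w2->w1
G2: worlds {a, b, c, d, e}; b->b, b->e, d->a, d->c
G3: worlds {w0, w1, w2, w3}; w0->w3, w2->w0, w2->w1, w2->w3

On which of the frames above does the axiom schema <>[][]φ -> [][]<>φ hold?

Frame correspondent (Sahlqvist): forall x forall y forall z ((xRy & x R^2 z) -> exists w (y R^2 w & zRw)) — i.e. a generalized confluence (Geach) condition.
G1: satisfies the condition.
G2: fails — bRb, bR²e but no w with bR²w and eRw.
G3: fails — w2Rw0, w2R²w3 but no w with w0R²w and w3Rw.

G1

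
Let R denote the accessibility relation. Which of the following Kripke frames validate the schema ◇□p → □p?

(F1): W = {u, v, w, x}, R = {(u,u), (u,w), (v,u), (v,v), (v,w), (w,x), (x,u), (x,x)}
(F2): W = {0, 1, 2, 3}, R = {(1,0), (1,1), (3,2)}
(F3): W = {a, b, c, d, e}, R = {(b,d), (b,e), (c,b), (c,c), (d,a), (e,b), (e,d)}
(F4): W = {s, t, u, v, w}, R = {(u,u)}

(F4)

Frame correspondent (Sahlqvist): ∀x ∀y ∀z (Rxy ∧ Rxz → Ryz) — i.e. the Euclidean property.
(F1): fails — Ruw and Ruw but not Rww.
(F2): fails — R10 and R10 but not R00.
(F3): fails — Rbe and Rbe but not Ree.
(F4): holds.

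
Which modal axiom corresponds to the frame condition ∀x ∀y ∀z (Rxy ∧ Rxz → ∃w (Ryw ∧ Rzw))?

The condition is convergence. The .2 schema ◇□q → □◇q defines it.
Suppose ◇□q→□◇q is valid. Take Rxy, Rxz and set V(q)={w : Ryw}. Then □q at y so ◇□q at x, so □◇q at x, so ◇q at z, giving w with Rzw and Ryw.

◇□q → □◇q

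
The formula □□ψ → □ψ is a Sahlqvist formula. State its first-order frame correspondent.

Suppose □□ψ→□ψ is valid. Take Rxy and set V(ψ)={w : xR²w}. Then □□ψ at x, so □ψ at x, so ψ at y, i.e. ∃z(Rxz∧Rzy).
Conversely, any frame satisfying ∀x ∀y (Rxy → ∃z (Rxz ∧ Rzy)) validates the schema.
Frame condition: ∀x ∀y (Rxy → ∃z (Rxz ∧ Rzy)).

density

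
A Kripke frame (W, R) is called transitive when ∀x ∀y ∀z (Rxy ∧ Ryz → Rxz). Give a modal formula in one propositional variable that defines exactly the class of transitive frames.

A defining formula is □ψ → □□ψ (the 4 axiom).

□ψ → □□ψ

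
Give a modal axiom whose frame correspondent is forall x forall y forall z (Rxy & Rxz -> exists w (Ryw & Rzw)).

This is convergence; the standard corresponding axiom is .2: ◇□p → □◇p.
Suppose ◇□p→□◇p is valid. Take Rxy, Rxz and set V(p)={w : Ryw}. Then □p at y so ◇□p at x, so □◇p at x, so ◇p at z, giving w with Rzw and Ryw.

◇□p → □◇p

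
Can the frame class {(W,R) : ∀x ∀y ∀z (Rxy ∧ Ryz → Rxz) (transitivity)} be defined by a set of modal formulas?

The condition is transitivity. A defining modal formula is □p → □□p.

Definable; □p → □□p defines it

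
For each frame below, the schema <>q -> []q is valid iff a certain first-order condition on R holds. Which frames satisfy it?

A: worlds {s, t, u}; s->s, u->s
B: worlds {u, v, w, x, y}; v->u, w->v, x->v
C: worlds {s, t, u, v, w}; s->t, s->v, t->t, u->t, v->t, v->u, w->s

This is the axiom for partial functionality; its first-order frame correspondent is forall x forall y forall z (Rxy & Rxz -> y = z).
A: holds.
B: holds.
C: fails — s sees both t and v.
Valid on: A, B.

A, B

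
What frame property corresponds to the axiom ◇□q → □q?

Equivalently (dual form): ◇q → □◇q.
Suppose ◇q→□◇q is valid. Take Rxy, Rxz and set V(q)={y}. Then ◇q at x, so □◇q at x, so ◇q at z, so some w with Rzw has q; w=y, i.e. Rzy. By symmetry of the argument, Ryz.

The Euclidean property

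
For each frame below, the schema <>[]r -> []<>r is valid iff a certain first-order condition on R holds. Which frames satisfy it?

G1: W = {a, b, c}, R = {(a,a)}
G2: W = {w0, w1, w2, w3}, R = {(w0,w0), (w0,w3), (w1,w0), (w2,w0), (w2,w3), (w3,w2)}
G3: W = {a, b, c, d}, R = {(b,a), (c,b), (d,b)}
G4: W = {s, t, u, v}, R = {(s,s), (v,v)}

G1, G4

This is the axiom for convergence; its first-order frame correspondent is forall x forall y forall z (Rxy & Rxz -> exists w (Ryw & Rzw)).
G1: holds.
G2: fails — Rw0w0 and Rw0w3 but w0 and w3 have no common successor.
G3: fails — Rba and Rba but a and a have no common successor.
G4: holds.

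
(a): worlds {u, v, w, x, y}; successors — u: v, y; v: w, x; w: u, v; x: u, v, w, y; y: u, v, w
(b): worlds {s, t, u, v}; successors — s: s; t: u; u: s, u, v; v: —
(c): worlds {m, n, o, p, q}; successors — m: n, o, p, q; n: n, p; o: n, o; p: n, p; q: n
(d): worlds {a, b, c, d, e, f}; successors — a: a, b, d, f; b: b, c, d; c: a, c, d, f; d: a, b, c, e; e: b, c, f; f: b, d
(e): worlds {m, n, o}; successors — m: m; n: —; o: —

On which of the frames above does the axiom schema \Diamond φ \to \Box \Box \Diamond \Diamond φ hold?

(e)

This is the axiom for a generalized confluence (Geach) condition; its first-order frame correspondent is \forall x \forall y \forall z ((xRy \wedge x R^2 z) \to \exists w (y = w \wedge z R^2 w)).
(a): fails — uRy, uR²u but no t with y=t and uR²t.
(b): fails — tRu, tR²s but no w with u=w and sR²w.
(c): fails — mRo, mR²n but no w with o=w and nR²w.
(d): fails — aRf, aR²f but no w with f=w and fR²w.
(e): satisfies the condition.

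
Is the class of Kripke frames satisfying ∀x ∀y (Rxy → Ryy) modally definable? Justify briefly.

Yes: it is shift-reflexivity, defined by the T□ schema □(□p → p).
Suppose □(□p→p) is valid. Take Rxy and set V(p)={w : Ryw}. Then at y, □p holds; since □(□p→p) at x, □p→p at y, so p at y, i.e. Ryy.

Yes — defined by □(□p → p)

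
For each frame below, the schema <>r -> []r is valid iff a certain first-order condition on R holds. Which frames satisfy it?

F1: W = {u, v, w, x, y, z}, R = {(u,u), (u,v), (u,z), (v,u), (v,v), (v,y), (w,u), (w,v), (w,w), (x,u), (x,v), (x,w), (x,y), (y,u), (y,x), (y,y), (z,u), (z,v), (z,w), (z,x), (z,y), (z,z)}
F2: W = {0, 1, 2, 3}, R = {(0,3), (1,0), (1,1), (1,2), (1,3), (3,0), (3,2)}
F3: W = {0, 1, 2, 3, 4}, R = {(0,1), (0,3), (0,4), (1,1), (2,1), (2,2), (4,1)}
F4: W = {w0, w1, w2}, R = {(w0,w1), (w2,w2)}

The schema corresponds to partial functionality: forall x forall y forall z (Rxy & Rxz -> y = z).
F1: fails — u sees both u and v.
F2: fails — 1 sees both 0 and 1.
F3: fails — 0 sees both 1 and 3.
F4: holds.

F4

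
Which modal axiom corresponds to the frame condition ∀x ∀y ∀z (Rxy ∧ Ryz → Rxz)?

A defining formula is □q → □□q (the 4 axiom).

□q → □□q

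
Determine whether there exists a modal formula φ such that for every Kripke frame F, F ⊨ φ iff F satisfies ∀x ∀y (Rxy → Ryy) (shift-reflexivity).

This is a Sahlqvist condition; the T□ axiom □(□p → p) defines it.
Suppose □(□p→p) is valid. Take Rxy and set V(p)={w : Ryw}. Then at y, □p holds; since □(□p→p) at x, □p→p at y, so p at y, i.e. Ryy.

Definable; □(□p → p) defines it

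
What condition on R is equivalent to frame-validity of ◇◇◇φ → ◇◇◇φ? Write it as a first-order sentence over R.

This is a Sahlqvist (Geach-type) schema ◇^3□^0φ → □^0◇^3φ.
Minimal-valuation argument: fix x; take any y with xR^3y and any z with xR^0z. Set V(φ) to the set of worlds R-reachable from y in exactly 0 steps. Then □^0φ holds at y, so the antecedent holds at x; validity forces ◇^3φ at z, giving a w with zR^3w and yR^0w.
First-order correspondent: ∀x ∀y (xR³y → ∃w (y = w ∧ xR³w)).

∀x ∀y (xR³y → ∃w (y = w ∧ xR³w))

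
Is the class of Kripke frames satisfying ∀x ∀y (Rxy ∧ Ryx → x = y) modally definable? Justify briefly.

Any modally definable frame class is closed under surjective bounded morphisms.
The 4-cycle (worlds 0,1,2,3 with 0→1→2→3→0) is antisymmetric. Sending even-indexed worlds to a and odd-indexed worlds to b is a surjective bounded morphism onto the two-world frame with a↔b, which is not antisymmetric.
So no modal formula (or set of formulas) defines exactly the antisymmetric frames.

Not definable by any modal formula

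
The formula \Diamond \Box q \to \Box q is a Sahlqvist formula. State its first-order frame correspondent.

Equivalently (dual form): ◇q → □◇q.
Suppose ◇q→□◇q is valid. Take Rxy, Rxz and set V(q)={y}. Then ◇q at x, so □◇q at x, so ◇q at z, so some w with Rzw has q; w=y, i.e. Rzy. By symmetry of the argument, Ryz.
Conversely, on a frame with the Euclidean property the schema holds at every world under every valuation.
So the correspondent is the Euclidean property.

the Euclidean property: \forall x \forall y \forall z (Rxy \wedge Rxz \to Ryz)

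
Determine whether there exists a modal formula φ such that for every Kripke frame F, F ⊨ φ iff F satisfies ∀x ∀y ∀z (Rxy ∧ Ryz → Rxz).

Yes — defined by □p → □□p

The condition is transitivity. A defining modal formula is □p → □□p.
Suppose □p→□□p is valid. Take Rxy, Ryz and set V(p)={w : Rxw}. Then □p at x, so □□p at x, so □p at y, so p at z, i.e. Rxz.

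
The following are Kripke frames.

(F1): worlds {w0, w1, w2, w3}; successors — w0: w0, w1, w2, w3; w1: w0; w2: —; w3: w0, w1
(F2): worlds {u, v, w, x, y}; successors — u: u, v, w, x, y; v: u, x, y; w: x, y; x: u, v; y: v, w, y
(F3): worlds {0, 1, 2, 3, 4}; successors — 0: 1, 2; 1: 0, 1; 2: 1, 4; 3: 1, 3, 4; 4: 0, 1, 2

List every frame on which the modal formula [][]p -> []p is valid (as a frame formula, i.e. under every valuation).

The schema corresponds to density: forall x forall y (Rxy -> exists z (Rxz & Rzy)).
(F1): condition met.
(F2): fails — Rwx but no z with Rwz and Rzx.
(F3): fails — R02 but no z with R0z and Rz2.
Valid on: (F1).

(F1)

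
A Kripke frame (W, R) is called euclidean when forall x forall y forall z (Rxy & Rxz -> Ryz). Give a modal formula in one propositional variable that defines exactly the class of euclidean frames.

The condition is the Euclidean property. The 5 schema ◇q → □◇q defines it.
Suppose ◇q→□◇q is valid. Take Rxy, Rxz and set V(q)={y}. Then ◇q at x, so □◇q at x, so ◇q at z, so some w with Rzw has q; w=y, i.e. Rzy. By symmetry of the argument, Ryz.

◇q → □◇q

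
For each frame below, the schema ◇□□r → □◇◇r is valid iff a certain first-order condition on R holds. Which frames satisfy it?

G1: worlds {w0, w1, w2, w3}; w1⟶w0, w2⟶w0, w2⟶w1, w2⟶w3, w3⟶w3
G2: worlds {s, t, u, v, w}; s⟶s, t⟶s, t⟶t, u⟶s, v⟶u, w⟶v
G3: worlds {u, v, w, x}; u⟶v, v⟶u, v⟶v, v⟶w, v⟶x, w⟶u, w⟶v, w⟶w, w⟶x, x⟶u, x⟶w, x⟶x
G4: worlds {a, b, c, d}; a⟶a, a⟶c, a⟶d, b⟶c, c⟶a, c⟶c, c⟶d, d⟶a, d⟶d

Frame correspondent (Sahlqvist): ∀x ∀y ∀z ((xRy ∧ xRz) → ∃w (yR²w ∧ zR²w)) — i.e. a generalized confluence (Geach) condition.
G1: fails — w1Rw0, w1Rw0 but no w with w0R²w and w0R²w.
G2: condition met.
G3: condition met.
G4: condition met.
Valid on: G2, G3, G4.

G2, G3, G4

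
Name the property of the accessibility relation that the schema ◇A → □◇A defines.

Suppose ◇A→□◇A is valid. Take Rxy, Rxz and set V(A)={y}. Then ◇A at x, so □◇A at x, so ◇A at z, so some w with Rzw has A; w=y, i.e. Rzy. By symmetry of the argument, Ryz.
The converse is a direct semantic check.
So the correspondent is the Euclidean property.

the Euclidean property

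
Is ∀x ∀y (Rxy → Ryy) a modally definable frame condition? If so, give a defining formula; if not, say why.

This is a Sahlqvist condition; the T□ axiom □(□r → r) defines it.

Definable; □(□r → r) defines it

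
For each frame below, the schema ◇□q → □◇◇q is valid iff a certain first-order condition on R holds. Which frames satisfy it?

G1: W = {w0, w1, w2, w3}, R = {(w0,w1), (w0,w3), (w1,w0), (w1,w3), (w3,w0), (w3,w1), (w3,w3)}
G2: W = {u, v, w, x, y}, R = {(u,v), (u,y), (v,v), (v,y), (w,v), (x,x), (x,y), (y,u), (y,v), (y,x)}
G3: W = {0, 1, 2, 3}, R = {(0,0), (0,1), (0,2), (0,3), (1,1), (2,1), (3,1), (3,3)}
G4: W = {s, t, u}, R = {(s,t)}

Frame correspondent (Sahlqvist): ∀x ∀y ∀z ((xRy ∧ xRz) → ∃w (yRw ∧ zR²w)) — i.e. a generalized confluence (Geach) condition.
G1: condition met.
G2: condition met.
G3: condition met.
G4: fails — sRt, sRt but no w with tRw and tR²w.

G1, G2, G3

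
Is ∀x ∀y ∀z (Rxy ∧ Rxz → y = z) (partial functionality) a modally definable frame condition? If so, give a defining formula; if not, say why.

Yes: it is partial functionality, defined by the CD schema ◇r → □r.
Suppose ◇r→□r is valid. Take Rxy, Rxz and set V(r)={y}. Then ◇r at x, so □r at x, so r at z, i.e. z=y.

Yes, by ◇r → □r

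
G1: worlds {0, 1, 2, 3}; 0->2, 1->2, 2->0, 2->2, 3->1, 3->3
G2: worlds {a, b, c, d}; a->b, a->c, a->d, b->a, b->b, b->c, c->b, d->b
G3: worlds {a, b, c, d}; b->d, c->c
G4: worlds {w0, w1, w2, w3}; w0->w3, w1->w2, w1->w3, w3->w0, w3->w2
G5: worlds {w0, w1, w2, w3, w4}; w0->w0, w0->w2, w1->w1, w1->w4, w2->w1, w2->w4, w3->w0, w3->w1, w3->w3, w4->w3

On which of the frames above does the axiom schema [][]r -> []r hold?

The schema corresponds to density: forall x forall y (Rxy -> exists z (Rxz & Rzy)).
G1: satisfies the condition.
G2: fails — Rad but no z with Raz and Rzd.
G3: fails — Rbd but no z with Rbz and Rzd.
G4: fails — Rw3w2 but no z with Rw3z and Rzw2.
G5: satisfies the condition.
Valid on: G1, G5.

G1, G5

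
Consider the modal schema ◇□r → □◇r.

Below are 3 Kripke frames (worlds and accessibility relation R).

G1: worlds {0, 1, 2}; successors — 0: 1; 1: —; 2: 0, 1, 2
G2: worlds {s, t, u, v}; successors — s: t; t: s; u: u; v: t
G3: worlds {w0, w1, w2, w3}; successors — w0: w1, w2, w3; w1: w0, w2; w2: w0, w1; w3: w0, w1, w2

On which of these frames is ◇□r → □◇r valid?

G2, G3

The schema corresponds to convergence: ∀x ∀y ∀z (Rxy ∧ Rxz → ∃w (Ryw ∧ Rzw)).
G1: fails — R01 and R01 but 1 and 1 have no common successor.
G2: satisfies the condition.
G3: satisfies the condition.
Valid on: G2, G3.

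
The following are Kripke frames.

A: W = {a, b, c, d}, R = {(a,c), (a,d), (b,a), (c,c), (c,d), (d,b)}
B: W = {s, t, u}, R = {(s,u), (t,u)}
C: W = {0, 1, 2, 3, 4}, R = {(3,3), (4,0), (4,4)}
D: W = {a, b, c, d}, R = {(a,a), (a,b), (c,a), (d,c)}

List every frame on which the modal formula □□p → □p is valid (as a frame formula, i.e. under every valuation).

Frame correspondent (Sahlqvist): ∀x ∀y (Rxy → ∃z (Rxz ∧ Rzy)) — i.e. density.
A: fails — Rba but no z with Rbz and Rza.
B: fails — Rsu but no z with Rsz and Rzu.
C: ✓.
D: fails — Rdc but no z with Rdz and Rzc.

C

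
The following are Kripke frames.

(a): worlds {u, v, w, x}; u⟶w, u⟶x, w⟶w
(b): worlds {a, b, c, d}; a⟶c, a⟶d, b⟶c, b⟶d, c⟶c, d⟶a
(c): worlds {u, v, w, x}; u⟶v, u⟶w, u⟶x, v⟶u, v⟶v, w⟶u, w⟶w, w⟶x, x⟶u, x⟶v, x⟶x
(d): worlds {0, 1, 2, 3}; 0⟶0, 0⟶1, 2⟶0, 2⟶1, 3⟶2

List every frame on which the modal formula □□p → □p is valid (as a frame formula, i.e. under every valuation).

(c)

The schema corresponds to density: ∀x ∀y (Rxy → ∃z (Rxz ∧ Rzy)).
(a): fails — Rux but no z with Ruz and Rzx.
(b): fails — Rad but no z with Raz and Rzd.
(c): condition met.
(d): fails — R32 but no z with R3z and Rz2.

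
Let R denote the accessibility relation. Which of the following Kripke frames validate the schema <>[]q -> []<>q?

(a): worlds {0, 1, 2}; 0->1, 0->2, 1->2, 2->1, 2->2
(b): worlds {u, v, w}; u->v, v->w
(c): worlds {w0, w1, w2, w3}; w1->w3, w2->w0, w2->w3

(a)

This is the axiom for convergence; its first-order frame correspondent is forall x forall y forall z (Rxy & Rxz -> exists w (Ryw & Rzw)).
(a): condition met.
(b): fails — Rvw and Rvw but w and w have no common successor.
(c): fails — Rw1w3 and Rw1w3 but w3 and w3 have no common successor.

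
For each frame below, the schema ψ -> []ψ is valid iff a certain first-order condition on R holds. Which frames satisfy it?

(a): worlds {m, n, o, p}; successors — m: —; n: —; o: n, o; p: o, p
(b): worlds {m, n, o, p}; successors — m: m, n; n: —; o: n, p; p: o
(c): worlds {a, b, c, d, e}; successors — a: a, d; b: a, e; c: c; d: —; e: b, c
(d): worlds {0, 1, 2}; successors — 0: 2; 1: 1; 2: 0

Frame correspondent (Sahlqvist): forall x forall z (xRz -> exists w (x = w & z = w)) — i.e. a generalized confluence (Geach) condition.
(a): fails — oRn but o ≠ n.
(b): fails — mRn but m ≠ n.
(c): fails — aRd but a ≠ d.
(d): fails — 0R2 but 0 ≠ 2.

none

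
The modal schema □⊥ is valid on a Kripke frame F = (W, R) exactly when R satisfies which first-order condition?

emptiness of R

□⊥ is valid iff no world has any successor (otherwise □⊥ fails at any world with one).
Conversely, any frame satisfying ∀x ∀y ¬Rxy validates the schema.
So the correspondent is emptiness of R.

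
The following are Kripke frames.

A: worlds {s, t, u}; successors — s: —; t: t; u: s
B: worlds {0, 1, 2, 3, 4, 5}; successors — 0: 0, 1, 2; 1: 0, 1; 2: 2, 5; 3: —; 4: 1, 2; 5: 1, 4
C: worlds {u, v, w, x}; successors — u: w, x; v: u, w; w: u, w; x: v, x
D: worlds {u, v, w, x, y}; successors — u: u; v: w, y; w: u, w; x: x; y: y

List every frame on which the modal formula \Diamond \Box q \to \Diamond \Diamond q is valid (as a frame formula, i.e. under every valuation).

Frame correspondent (Sahlqvist): \forall x \forall y (xRy \to \exists w (yRw \wedge x R^2 w)) — i.e. a generalized confluence (Geach) condition.
A: fails — uRs but no w with sRw and uR²w.
B: ✓.
C: ✓.
D: ✓.

B, C, D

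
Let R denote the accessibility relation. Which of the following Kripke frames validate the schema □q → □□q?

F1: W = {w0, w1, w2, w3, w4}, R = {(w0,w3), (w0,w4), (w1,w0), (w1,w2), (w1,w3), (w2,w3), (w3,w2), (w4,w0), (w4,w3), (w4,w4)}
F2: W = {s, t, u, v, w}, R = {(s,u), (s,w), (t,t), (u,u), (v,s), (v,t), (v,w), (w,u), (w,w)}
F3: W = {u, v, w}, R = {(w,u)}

Frame correspondent (Sahlqvist): ∀x ∀y ∀z (Rxy ∧ Ryz → Rxz) — i.e. transitivity.
F1: fails — Rw1w0 and Rw0w4 but not Rw1w4.
F2: fails — Rvw and Rwu but not Rvu.
F3: condition met.
Valid on: F3.

F3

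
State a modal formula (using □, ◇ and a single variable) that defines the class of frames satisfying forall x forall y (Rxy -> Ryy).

This is shift-reflexivity; the standard corresponding axiom is T□: □(□s → s).
Suppose □(□s→s) is valid. Take Rxy and set V(s)={w : Ryw}. Then at y, □s holds; since □(□s→s) at x, □s→s at y, so s at y, i.e. Ryy.

□(□s → s)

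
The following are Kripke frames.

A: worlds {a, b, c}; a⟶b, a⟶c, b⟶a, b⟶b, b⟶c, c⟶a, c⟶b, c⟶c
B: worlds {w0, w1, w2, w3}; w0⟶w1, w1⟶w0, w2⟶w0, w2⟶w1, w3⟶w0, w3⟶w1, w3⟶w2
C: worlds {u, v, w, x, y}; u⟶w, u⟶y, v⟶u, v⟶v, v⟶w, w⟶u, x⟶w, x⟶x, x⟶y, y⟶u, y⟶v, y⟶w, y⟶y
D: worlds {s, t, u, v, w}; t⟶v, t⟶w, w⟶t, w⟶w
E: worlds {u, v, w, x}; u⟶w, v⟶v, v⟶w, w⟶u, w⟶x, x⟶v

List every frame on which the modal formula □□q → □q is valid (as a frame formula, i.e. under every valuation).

A

Frame correspondent (Sahlqvist): ∀x ∀y (Rxy → ∃z (Rxz ∧ Rzy)) — i.e. density.
A: condition met.
B: fails — Rw1w0 but no z with Rw1z and Rzw0.
C: fails — Rwu but no z with Rwz and Rzu.
D: fails — Rtv but no z with Rtz and Rzv.
E: fails — Rwu but no z with Rwz and Rzu.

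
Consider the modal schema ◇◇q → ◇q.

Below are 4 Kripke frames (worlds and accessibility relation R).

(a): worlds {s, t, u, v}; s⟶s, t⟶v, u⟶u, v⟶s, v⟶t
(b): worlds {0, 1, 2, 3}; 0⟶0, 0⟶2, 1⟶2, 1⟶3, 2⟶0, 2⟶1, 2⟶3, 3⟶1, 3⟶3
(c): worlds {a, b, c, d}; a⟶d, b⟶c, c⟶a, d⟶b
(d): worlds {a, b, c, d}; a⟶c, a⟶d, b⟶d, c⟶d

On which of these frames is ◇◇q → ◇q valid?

Frame correspondent (Sahlqvist): ∀x ∀y ∀z (Rxy ∧ Ryz → Rxz) — i.e. transitivity.
(a): fails — Rtv and Rvt but not Rtt.
(b): fails — R02 and R23 but not R03.
(c): fails — Rdb and Rbc but not Rdc.
(d): ✓.
Valid on: (d).

(d)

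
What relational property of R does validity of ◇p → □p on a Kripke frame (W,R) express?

Partial functionality

Suppose ◇p→□p is valid. Take Rxy, Rxz and set V(p)={y}. Then ◇p at x, so □p at x, so p at z, i.e. z=y.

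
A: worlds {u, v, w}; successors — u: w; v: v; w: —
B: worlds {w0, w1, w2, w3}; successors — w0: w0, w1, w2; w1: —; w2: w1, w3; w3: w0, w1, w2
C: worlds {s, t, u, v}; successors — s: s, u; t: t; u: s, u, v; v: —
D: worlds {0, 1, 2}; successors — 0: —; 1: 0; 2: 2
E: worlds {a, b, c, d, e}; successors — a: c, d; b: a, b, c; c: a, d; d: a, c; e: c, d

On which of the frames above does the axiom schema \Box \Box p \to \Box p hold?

Frame correspondent (Sahlqvist): \forall x \forall y (Rxy \to \exists z (Rxz \wedge Rzy)) — i.e. density.
A: fails — Ruw but no z with Ruz and Rzw.
B: fails — Rw2w3 but no z with Rw2z and Rzw3.
C: holds.
D: fails — R10 but no z with R1z and Rz0.
E: holds.
Valid on: C, E.

C, E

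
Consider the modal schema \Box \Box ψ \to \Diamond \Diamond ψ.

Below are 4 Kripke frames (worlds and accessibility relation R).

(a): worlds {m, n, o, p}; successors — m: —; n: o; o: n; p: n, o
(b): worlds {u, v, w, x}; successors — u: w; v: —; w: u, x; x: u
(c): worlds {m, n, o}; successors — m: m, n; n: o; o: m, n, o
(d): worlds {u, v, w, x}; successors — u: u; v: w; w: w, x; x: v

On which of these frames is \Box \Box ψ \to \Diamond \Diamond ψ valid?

(c), (d)

The schema corresponds to a generalized confluence (Geach) condition: \forall x \exists w (x R^2 w \wedge x R^2 w).
(a): fails — at m but no w with mR²w and mR²w.
(b): fails — at v but no t with vR²t and vR²t.
(c): ✓.
(d): ✓.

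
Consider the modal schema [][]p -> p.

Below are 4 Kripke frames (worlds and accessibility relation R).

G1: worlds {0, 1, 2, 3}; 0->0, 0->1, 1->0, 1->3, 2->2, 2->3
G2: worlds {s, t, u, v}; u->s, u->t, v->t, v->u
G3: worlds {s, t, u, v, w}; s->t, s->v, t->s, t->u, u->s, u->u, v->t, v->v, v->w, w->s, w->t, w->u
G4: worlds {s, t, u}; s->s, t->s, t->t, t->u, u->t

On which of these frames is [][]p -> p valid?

Frame correspondent (Sahlqvist): forall x exists w (x R^2 w & x = w) — i.e. a generalized confluence (Geach) condition.
G1: fails — at 3 but no w with 3R²w and 3=w.
G2: fails — at s but no w with sR²w and s=w.
G3: fails — at w but no w* with wR²w* and w=w*.
G4: holds.
Valid on: G4.

G4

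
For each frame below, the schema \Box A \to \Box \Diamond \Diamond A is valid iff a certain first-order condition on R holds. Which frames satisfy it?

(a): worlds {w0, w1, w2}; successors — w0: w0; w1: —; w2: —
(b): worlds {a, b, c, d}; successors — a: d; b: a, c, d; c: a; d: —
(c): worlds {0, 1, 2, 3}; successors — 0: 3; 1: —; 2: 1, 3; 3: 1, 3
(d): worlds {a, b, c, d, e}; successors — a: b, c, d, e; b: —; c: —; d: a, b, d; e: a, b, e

(a)

Frame correspondent (Sahlqvist): \forall x \forall z (xRz \to \exists w (xRw \wedge z R^2 w)) — i.e. a generalized confluence (Geach) condition.
(a): condition met.
(b): fails — aRd but no w with aRw and dR²w.
(c): fails — 2R1 but no w with 2Rw and 1R²w.
(d): fails — aRb but no w with aRw and bR²w.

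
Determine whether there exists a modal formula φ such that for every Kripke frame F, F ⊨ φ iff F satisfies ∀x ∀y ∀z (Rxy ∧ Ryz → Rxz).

Yes, by □p → □□p

The condition is transitivity. A defining modal formula is □p → □□p.
Suppose □p→□□p is valid. Take Rxy, Ryz and set V(p)={w : Rxw}. Then □p at x, so □□p at x, so □p at y, so p at z, i.e. Rxz.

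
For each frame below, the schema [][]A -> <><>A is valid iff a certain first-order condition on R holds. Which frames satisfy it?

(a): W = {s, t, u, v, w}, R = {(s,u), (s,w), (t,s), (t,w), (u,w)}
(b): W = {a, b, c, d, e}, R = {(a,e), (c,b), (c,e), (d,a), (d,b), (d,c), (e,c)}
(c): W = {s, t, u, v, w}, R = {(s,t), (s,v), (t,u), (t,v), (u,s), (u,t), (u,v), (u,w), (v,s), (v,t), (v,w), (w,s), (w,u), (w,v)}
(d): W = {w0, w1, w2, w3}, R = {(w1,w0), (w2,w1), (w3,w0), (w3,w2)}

(c)

Frame correspondent (Sahlqvist): forall x exists w (x R^2 w & x R^2 w) — i.e. a generalized confluence (Geach) condition.
(a): fails — at u but no w* with uR²w* and uR²w*.
(b): fails — at b but no w with bR²w and bR²w.
(c): condition met.
(d): fails — at w0 but no w with w0R²w and w0R²w.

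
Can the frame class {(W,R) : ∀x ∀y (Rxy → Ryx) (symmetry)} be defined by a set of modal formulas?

This is a Sahlqvist condition; the B axiom p → □◇p defines it.

Yes — defined by p → □◇p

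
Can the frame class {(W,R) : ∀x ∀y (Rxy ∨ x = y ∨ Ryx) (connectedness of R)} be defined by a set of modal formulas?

No — not modally definable

Modal frame validity is preserved under disjoint unions.
Take 2 disjoint single-world reflexive frames: each is trivially connected, but their disjoint union has 2 worlds with no edge between distinct components, so it is not connected.
So no modal formula (or set of formulas) defines exactly the connected frames.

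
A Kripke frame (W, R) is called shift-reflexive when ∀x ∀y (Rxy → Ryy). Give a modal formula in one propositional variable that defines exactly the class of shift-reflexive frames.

This is shift-reflexivity; the standard corresponding axiom is T□: □(□q → q).
Suppose □(□q→q) is valid. Take Rxy and set V(q)={w : Ryw}. Then at y, □q holds; since □(□q→q) at x, □q→q at y, so q at y, i.e. Ryy.

□(□q → q)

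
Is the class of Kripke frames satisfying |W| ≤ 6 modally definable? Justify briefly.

If a class were modally definable it would be closed under disjoint unions (Goldblatt–Thomason).
Any modal formula valid on each of 7 disjoint one-world frames is valid on their disjoint union (validity is preserved under disjoint unions). Each one-world frame has |W|=1≤6, but the union has |W|=7.
Hence having at most 6 worlds is not modally definable.

Not definable by any modal formula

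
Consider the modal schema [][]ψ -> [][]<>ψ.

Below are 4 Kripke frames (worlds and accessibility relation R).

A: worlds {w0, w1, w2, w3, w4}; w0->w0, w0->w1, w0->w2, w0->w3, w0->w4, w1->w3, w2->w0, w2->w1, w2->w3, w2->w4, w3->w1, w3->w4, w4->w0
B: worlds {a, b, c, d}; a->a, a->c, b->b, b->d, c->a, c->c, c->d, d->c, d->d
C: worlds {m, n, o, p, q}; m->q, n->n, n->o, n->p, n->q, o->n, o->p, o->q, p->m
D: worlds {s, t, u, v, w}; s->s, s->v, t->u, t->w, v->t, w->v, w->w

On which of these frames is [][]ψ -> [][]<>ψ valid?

Frame correspondent (Sahlqvist): forall x forall z (x R^2 z -> exists w (x R^2 w & zRw)) — i.e. a generalized confluence (Geach) condition.
A: fails — w1R²w1 but no w with w1R²w and w1Rw.
B: ✓.
C: fails — nR²q but no w with nR²w and qRw.
D: fails — sR²t but no w* with sR²w* and tRw*.
Valid on: B.

B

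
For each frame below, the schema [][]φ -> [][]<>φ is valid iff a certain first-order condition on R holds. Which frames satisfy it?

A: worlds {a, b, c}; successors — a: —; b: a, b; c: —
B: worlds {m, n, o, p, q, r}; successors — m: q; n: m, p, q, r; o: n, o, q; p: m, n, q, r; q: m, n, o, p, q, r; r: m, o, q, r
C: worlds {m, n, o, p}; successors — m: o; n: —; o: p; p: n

This is the axiom for a generalized confluence (Geach) condition; its first-order frame correspondent is forall x forall z (x R^2 z -> exists w (x R^2 w & zRw)).
A: fails — bR²a but no w with bR²w and aRw.
B: satisfies the condition.
C: fails — mR²p but no w with mR²w and pRw.
Valid on: B.

B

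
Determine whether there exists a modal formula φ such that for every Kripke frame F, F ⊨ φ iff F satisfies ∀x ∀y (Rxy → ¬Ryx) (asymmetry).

Modal frame validity is preserved under surjective bounded morphisms.
The 3-cycle (worlds a,b,c with a→b→c→a) is asymmetric. Mapping every world to a single reflexive point • is a surjective bounded morphism, and the reflexive point is not asymmetric (R•• but asymmetry requires ¬R••).
So no modal formula (or set of formulas) defines exactly the asymmetric frames.

Not definable by any modal formula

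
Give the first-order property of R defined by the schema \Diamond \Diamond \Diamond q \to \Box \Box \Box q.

This is a Sahlqvist (Geach-type) schema ◇^3□^0q → □^3◇^0q.
First-order correspondent: \forall x \forall y \forall z ((x R^3 y \wedge x R^3 z) \to \exists w (y = w \wedge z = w)).

\forall x \forall y \forall z ((x R^3 y \wedge x R^3 z) \to \exists w (y = w \wedge z = w))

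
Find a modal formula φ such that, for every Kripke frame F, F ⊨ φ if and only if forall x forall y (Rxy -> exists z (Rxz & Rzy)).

A defining formula is □□r → □r (the C4 axiom).
Suppose □□r→□r is valid. Take Rxy and set V(r)={w : xR²w}. Then □□r at x, so □r at x, so r at y, i.e. ∃z(Rxz∧Rzy).

□□r → □r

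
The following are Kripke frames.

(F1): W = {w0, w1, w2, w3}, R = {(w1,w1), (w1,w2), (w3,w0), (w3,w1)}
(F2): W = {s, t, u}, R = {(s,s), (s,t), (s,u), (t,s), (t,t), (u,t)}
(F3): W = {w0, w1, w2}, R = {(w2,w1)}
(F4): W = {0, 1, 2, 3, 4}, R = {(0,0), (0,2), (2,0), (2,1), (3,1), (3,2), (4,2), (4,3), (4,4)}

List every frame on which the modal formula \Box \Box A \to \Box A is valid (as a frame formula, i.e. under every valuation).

(F2)

This is the axiom for density; its first-order frame correspondent is \forall x \forall y (Rxy \to \exists z (Rxz \wedge Rzy)).
(F1): fails — Rw3w0 but no z with Rw3z and Rzw0.
(F2): ✓.
(F3): fails — Rw2w1 but no z with Rw2z and Rzw1.
(F4): fails — R32 but no z with R3z and Rz2.
Valid on: (F2).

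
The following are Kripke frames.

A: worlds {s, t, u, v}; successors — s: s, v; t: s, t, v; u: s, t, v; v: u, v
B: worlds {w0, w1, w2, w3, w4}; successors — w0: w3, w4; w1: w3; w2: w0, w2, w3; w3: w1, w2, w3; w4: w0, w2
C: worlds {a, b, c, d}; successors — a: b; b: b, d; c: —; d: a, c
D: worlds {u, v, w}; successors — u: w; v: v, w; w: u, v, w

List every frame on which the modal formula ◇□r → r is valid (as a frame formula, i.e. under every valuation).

The schema corresponds to symmetry: ∀x ∀y (Rxy → Ryx).
A: fails — Rtv but not Rvt.
B: fails — Rw4w2 but not Rw2w4.
C: fails — Rdc but not Rcd.
D: holds.

D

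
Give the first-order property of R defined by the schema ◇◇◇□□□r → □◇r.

This is a Sahlqvist (Geach-type) schema ◇^3□^3r → □^1◇^1r.
Minimal-valuation argument: fix x; take any y with xR^3y and any z with xR^1z. Set V(r) to the set of worlds R-reachable from y in exactly 3 steps. Then □^3r holds at y, so the antecedent holds at x; validity forces ◇^1r at z, giving a w with zR^1w and yR^3w.
First-order correspondent: ∀x ∀y ∀z ((xR³y ∧ xRz) → ∃w (yR³w ∧ zRw)).

∀x ∀y ∀z ((xR³y ∧ xRz) → ∃w (yR³w ∧ zRw))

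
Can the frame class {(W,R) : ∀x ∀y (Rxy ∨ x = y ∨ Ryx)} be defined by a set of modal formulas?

No — not modally definable

If a class were modally definable it would be closed under disjoint unions (Goldblatt–Thomason).
Take 2 disjoint single-world reflexive frames: each is trivially connected, but their disjoint union has 2 worlds with no edge between distinct components, so it is not connected.
So no modal formula (or set of formulas) defines exactly the connected frames.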